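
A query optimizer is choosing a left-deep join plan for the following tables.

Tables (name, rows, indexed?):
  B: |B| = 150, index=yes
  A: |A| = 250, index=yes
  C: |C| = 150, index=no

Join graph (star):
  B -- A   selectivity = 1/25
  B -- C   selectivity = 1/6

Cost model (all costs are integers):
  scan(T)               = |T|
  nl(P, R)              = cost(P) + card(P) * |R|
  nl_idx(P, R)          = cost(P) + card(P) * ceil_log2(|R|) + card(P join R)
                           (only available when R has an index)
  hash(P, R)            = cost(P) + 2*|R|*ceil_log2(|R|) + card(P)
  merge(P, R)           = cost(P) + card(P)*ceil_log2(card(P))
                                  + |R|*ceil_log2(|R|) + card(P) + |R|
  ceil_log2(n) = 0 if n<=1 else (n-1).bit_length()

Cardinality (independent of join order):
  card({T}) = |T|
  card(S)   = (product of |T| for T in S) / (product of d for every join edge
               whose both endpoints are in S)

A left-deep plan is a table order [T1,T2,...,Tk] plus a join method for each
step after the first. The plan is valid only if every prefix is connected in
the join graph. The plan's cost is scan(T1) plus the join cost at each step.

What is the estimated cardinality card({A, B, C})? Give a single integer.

Tables in S: A(250), B(150), C(150)
Edges inside S: B-A(d=25), B-C(d=6)
numerator = 250 * 150 * 150 = 5625000
denominator = 25 * 6 = 150
card(S) = 5625000 / 150 = 37500

37500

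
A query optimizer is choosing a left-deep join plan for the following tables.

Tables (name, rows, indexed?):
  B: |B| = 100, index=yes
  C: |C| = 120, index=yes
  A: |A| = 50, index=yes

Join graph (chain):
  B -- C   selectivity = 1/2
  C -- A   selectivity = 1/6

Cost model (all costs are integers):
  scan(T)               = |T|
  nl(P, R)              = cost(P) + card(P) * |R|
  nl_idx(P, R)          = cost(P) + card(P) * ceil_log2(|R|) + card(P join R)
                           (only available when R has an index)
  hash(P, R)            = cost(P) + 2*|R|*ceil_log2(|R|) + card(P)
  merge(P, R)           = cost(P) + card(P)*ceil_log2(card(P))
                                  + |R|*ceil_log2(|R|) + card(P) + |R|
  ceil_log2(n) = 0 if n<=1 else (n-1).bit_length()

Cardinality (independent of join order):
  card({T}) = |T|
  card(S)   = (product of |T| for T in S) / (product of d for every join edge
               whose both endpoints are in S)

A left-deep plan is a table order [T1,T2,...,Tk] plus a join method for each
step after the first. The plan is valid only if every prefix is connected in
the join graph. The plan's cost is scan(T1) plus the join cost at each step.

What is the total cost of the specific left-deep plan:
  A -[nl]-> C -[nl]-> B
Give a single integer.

106050

step 1: scan A: cost=50, card=50
step 2: join C via nl
    card(P join C) = 50*120/(6) = 1000
    cost = 50 + 50*120 = 6050
step 3: join B via nl
    card(P join B) = 1000*100/(2) = 50000
    cost = 6050 + 1000*100 = 106050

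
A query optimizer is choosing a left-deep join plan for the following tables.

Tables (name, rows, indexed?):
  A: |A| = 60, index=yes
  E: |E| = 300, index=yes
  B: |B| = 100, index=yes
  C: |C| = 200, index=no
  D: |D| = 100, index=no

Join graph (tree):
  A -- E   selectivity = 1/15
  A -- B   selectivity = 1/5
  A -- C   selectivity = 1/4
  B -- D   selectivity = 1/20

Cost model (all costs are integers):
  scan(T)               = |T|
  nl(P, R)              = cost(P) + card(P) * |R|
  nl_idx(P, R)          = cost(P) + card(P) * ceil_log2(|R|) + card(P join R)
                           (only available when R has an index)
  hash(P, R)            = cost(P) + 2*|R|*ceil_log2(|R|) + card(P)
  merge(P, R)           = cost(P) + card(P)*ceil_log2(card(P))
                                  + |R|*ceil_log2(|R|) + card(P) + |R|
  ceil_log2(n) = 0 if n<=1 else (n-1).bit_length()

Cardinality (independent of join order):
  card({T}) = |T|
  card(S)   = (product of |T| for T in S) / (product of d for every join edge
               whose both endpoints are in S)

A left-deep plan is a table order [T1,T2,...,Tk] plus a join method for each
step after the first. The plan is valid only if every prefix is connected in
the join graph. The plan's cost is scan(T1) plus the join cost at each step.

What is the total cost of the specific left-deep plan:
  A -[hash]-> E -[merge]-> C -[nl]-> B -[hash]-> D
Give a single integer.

7223120

step 1: scan A: cost=60, card=60
step 2: join E via hash
    card(P join E) = 60*300/(15) = 1200
    cost = 60 + 2*300*9 + 60 = 5520
step 3: join C via merge
    card(P join C) = 1200*200/(4) = 60000
    cost = 5520 + 1200*11 + 200*8 + 1200 + 200 = 21720
step 4: join B via nl
    card(P join B) = 60000*100/(5) = 1200000
    cost = 21720 + 60000*100 = 6021720
step 5: join D via hash
    card(P join D) = 1200000*100/(20) = 6000000
    cost = 6021720 + 2*100*7 + 1200000 = 7223120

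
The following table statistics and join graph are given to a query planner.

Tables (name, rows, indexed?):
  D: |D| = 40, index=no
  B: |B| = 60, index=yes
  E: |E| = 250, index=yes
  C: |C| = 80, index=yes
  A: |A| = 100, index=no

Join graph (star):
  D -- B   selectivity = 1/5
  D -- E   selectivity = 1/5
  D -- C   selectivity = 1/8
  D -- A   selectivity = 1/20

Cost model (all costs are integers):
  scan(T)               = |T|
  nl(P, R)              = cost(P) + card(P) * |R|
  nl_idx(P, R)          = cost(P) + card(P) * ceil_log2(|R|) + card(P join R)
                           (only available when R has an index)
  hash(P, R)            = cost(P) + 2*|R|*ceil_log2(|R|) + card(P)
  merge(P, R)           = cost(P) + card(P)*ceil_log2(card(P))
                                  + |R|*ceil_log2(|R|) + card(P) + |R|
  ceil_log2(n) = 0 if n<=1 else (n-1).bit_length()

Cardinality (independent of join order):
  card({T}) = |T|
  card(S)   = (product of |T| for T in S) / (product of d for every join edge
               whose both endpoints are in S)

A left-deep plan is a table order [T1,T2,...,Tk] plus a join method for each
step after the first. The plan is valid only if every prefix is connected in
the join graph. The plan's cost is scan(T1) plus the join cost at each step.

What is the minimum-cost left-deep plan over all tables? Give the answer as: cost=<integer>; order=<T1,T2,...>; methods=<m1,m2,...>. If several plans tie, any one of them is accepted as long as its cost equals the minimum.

cost=32720; order=A,D,C,B,E; methods=hash,hash,hash,hash

Selinger DP (subsets sized 1..n):
  {D}: scan cost=40, card=40
  {B}: scan cost=60, card=60
  {E}: scan cost=250, card=250
  {C}: scan cost=80, card=80
  {A}: scan cost=100, card=100
  {BD}: card=480; try (D,hash)→600, (B,merge)→740, (D,merge)→760, (B,nl_idx)→760, (B,hash)→800, (B,nl)→2440 …(+1); best=600 via (D,hash)
  {DE}: card=2000; try (D,hash)→980, (E,nl_idx)→2360, (E,merge)→2570, (D,merge)→2780, (E,hash)→4080, (E,nl)→10040 …(+1); best=980 via (D,hash)
  {CD}: card=400; try (D,hash)→640, (C,nl_idx)→720, (C,merge)→960, (D,merge)→1000, (C,hash)→1200, (C,nl)→3240 …(+1); best=640 via (D,hash)
  {AD}: card=200; try (D,hash)→680, (A,merge)→1120, (D,merge)→1180, (A,hash)→1480, (A,nl)→4040, (D,nl)→4100; best=680 via (D,hash)
  {BDE}: card=24000; try (B,hash)→3700, (E,hash)→5080, (E,merge)→7650, (B,merge)→25400, (E,nl_idx)→28440, (B,nl_idx)→36980 …(+2); best=3700 via (B,hash)
  {BCD}: card=4800; try (B,hash)→1760, (C,hash)→2200, (B,merge)→5060, (C,merge)→6040, (B,nl_idx)→7840, (C,nl_idx)→8760 …(+2); best=1760 via (B,hash)
  {ABD}: card=2400; try (B,hash)→1600, (A,hash)→2480, (B,merge)→2900, (B,nl_idx)→4280, (A,merge)→6200, (B,nl)→12680 …(+1); best=1600 via (B,hash)
  {CDE}: card=20000; try (C,hash)→4100, (E,hash)→5040, (E,merge)→6890, (E,nl_idx)→23840, (C,merge)→25620, (C,nl_idx)→34980 …(+2); best=4100 via (C,hash)
  {ADE}: card=10000; try (A,hash)→4380, (E,merge)→4730, (E,hash)→4880, (E,nl_idx)→12280, (A,merge)→25780, (E,nl)→50680 …(+1); best=4380 via (A,hash)
  {ACD}: card=2000; try (C,hash)→2000, (A,hash)→2440, (C,merge)→3120, (C,nl_idx)→4080, (A,merge)→5440, (C,nl)→16680 …(+1); best=2000 via (C,hash)
  {BCDE}: card=240000; try (E,hash)→10560, (B,hash)→24820, (C,hash)→28820, (E,merge)→71210, (E,nl_idx)→280160, (B,merge)→324520 …(+6); best=10560 via (E,hash)
  {ABDE}: card=120000; try (E,hash)→8000, (B,hash)→15100, (A,hash)→29100, (E,merge)→35050, (E,nl_idx)→140800, (B,merge)→154800 …(+5); best=8000 via (E,hash)
  {ABCD}: card=24000; try (B,hash)→4720, (C,hash)→5120, (A,hash)→7960, (B,merge)→26420, (C,merge)→33440, (B,nl_idx)→38000 …(+5); best=4720 via (B,hash)
  {ACDE}: card=100000; try (E,hash)→8000, (C,hash)→15500, (A,hash)→25500, (E,merge)→28250, (E,nl_idx)→118000, (C,merge)→155020 …(+5); best=8000 via (E,hash)
  {ABCDE}: card=1200000; try (E,hash)→32720, (B,hash)→108720, (C,hash)→129120, (A,hash)→251960, (E,merge)→390970, (E,nl_idx)→1396720 …(+9); best=32720 via (E,hash)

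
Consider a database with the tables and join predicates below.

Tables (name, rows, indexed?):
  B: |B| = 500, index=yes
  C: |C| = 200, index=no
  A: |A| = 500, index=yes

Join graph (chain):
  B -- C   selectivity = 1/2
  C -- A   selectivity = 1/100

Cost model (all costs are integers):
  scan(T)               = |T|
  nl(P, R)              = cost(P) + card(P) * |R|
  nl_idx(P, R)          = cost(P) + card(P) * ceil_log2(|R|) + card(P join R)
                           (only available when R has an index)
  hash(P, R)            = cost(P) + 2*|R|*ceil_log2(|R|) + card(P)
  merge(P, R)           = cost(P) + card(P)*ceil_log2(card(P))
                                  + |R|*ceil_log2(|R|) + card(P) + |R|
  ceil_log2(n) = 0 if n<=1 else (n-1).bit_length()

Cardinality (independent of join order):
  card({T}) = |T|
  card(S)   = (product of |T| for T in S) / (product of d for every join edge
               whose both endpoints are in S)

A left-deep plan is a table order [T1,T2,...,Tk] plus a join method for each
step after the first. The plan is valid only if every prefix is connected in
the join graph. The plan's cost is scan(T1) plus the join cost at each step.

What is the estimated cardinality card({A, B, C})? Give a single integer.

250000

Tables in S: A(500), B(500), C(200)
Edges inside S: B-C(d=2), C-A(d=100)
numerator = 500 * 500 * 200 = 50000000
denominator = 2 * 100 = 200
card(S) = 50000000 / 200 = 250000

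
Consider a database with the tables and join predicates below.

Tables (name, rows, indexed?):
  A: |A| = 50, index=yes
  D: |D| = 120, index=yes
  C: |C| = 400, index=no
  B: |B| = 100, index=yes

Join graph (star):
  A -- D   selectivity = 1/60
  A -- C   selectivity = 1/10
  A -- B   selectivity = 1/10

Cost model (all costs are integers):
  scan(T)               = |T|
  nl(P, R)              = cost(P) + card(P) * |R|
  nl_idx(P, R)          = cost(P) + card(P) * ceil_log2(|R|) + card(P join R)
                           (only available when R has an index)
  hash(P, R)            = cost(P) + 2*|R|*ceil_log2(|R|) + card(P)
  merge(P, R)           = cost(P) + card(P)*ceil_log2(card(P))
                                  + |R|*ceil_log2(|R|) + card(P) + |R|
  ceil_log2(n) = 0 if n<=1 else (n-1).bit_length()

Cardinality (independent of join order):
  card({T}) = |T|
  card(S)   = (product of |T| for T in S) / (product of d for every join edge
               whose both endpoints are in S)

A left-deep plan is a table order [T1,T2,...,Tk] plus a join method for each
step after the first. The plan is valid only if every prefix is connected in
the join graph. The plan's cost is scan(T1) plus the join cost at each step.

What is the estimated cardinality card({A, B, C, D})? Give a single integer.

40000

Tables in S: A(50), B(100), C(400), D(120)
Edges inside S: A-D(d=60), A-C(d=10), A-B(d=10)
numerator = 50 * 100 * 400 * 120 = 240000000
denominator = 60 * 10 * 10 = 6000
card(S) = 240000000 / 6000 = 40000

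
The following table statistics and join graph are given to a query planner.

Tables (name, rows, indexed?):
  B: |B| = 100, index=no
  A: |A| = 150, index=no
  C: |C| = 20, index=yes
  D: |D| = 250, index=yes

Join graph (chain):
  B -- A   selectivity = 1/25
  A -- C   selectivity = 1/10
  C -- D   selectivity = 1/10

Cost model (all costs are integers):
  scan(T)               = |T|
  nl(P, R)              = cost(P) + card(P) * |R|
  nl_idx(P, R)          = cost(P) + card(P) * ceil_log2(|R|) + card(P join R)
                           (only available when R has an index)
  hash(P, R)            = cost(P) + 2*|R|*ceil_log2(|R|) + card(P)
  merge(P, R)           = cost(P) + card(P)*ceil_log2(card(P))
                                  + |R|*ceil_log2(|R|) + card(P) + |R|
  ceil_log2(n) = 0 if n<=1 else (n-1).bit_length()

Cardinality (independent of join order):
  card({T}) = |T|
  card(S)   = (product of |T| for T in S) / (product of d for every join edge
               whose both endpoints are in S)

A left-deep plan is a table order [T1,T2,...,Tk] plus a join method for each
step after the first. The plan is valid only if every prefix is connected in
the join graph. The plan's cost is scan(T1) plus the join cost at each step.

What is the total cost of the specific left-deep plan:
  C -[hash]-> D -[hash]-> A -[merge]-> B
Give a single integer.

112740

step 1: scan C: cost=20, card=20
step 2: join D via hash
    card(P join D) = 20*250/(10) = 500
    cost = 20 + 2*250*8 + 20 = 4040
step 3: join A via hash
    card(P join A) = 500*150/(10) = 7500
    cost = 4040 + 2*150*8 + 500 = 6940
step 4: join B via merge
    card(P join B) = 7500*100/(25) = 30000
    cost = 6940 + 7500*13 + 100*7 + 7500 + 100 = 112740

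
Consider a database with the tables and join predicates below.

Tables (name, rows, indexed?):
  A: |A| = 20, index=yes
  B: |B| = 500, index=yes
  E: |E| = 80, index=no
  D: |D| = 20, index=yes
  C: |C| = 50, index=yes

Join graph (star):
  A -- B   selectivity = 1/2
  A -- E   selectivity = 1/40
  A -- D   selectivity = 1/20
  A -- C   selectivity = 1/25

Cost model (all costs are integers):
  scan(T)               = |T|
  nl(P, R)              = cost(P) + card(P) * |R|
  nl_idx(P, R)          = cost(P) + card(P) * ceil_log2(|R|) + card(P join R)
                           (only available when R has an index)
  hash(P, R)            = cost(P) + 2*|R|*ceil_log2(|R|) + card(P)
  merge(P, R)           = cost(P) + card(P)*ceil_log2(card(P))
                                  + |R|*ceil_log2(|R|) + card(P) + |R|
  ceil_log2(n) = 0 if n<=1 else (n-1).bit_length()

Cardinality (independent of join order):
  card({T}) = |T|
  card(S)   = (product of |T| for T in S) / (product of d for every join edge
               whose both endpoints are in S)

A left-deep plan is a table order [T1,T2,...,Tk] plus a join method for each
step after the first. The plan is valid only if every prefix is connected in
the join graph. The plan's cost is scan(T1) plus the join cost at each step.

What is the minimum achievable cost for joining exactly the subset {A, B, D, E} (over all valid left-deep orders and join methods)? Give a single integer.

Selinger DP over subsets of {A,B,D,E}:
  {A}: scan cost=20, card=20
  {B}: scan cost=500, card=500
  {E}: scan cost=80, card=80
  {D}: scan cost=20, card=20
  {AB}: card=5000; try (A,hash)→1200, (B,merge)→5140, (B,nl_idx)→5200, (A,merge)→5620, (A,nl_idx)→8000, (B,hash)→9040 …(+2); best=1200 via (A,hash)
  {AE}: card=40; try (A,hash)→360, (A,nl_idx)→520, (E,merge)→780, (A,merge)→840, (E,hash)→1160, (E,nl)→1620 …(+1); best=360 via (A,hash)
  {AD}: card=20; try (D,nl_idx)→140, (A,nl_idx)→140, (D,hash)→240, (A,hash)→240, (D,merge)→260, (A,merge)→260 …(+2); best=140 via (D,nl_idx)
  {ABE}: card=10000; try (B,merge)→5640, (E,hash)→7320, (B,hash)→9400, (B,nl_idx)→10720, (B,nl)→20360, (E,merge)→71840 …(+1); best=5640 via (B,merge)
  {ABD}: card=5000; try (B,merge)→5260, (B,nl_idx)→5320, (D,hash)→6400, (B,hash)→9160, (B,nl)→10140, (D,nl_idx)→31200 …(+2); best=5260 via (B,merge)
  {ADE}: card=40; try (D,hash)→600, (D,nl_idx)→600, (D,merge)→760, (E,merge)→900, (D,nl)→1160, (E,hash)→1280 …(+1); best=600 via (D,hash)
  {ABDE}: card=10000; try (B,merge)→5880, (B,hash)→9640, (B,nl_idx)→10960, (E,hash)→11380, (D,hash)→15840, (B,nl)→20600 …(+5); best=5880 via (B,merge)

5880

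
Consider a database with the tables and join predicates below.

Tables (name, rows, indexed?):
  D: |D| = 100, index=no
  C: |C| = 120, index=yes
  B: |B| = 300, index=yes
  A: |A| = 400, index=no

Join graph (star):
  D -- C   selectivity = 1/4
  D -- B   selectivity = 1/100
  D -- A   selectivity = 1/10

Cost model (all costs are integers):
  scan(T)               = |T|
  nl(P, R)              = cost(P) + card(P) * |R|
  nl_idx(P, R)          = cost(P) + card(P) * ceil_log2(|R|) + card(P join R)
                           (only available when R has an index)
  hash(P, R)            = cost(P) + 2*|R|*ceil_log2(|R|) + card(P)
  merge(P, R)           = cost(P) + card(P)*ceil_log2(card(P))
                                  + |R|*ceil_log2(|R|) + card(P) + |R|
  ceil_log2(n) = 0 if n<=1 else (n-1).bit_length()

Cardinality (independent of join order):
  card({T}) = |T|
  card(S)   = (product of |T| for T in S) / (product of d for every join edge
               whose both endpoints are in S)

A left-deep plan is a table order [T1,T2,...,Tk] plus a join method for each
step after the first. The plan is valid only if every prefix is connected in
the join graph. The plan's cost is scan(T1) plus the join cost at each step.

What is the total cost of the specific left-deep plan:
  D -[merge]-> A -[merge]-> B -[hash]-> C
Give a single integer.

step 1: scan D: cost=100, card=100
step 2: join A via merge
    card(P join A) = 100*400/(10) = 4000
    cost = 100 + 100*7 + 400*9 + 100 + 400 = 4900
step 3: join B via merge
    card(P join B) = 4000*300/(100) = 12000
    cost = 4900 + 4000*12 + 300*9 + 4000 + 300 = 59900
step 4: join C via hash
    card(P join C) = 12000*120/(4) = 360000
    cost = 59900 + 2*120*7 + 12000 = 73580

73580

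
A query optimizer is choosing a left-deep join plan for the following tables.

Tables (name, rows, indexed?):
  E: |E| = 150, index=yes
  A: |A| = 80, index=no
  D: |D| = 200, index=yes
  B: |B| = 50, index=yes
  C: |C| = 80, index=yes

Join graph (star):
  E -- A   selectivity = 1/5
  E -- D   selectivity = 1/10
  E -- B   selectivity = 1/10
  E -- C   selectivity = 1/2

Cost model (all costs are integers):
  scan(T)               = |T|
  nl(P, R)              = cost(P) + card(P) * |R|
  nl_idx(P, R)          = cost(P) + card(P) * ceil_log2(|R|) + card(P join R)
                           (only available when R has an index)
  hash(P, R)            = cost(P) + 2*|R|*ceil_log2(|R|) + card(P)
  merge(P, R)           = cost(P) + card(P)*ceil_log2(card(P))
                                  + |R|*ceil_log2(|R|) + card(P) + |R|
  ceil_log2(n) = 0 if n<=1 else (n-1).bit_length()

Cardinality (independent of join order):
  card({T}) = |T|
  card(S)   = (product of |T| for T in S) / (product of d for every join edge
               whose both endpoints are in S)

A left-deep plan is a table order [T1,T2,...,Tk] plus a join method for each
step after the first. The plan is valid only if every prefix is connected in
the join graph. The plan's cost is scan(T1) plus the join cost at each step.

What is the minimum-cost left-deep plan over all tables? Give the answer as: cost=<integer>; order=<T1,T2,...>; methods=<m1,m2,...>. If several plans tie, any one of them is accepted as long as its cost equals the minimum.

cost=259090; order=E,B,A,D,C; methods=hash,hash,hash,hash

Selinger DP (subsets sized 1..n):
  {E}: scan cost=150, card=150
  {A}: scan cost=80, card=80
  {D}: scan cost=200, card=200
  {B}: scan cost=50, card=50
  {C}: scan cost=80, card=80
  {AE}: card=2400; try (A,hash)→1420, (E,merge)→2070, (A,merge)→2140, (E,hash)→2560, (E,nl_idx)→3120, (E,nl)→12080 …(+1); best=1420 via (A,hash)
  {DE}: card=3000; try (E,hash)→2800, (D,merge)→3300, (E,merge)→3350, (D,hash)→3500, (D,nl_idx)→4350, (E,nl_idx)→4800 …(+2); best=2800 via (E,hash)
  {BE}: card=750; try (B,hash)→900, (E,nl_idx)→1200, (E,merge)→1750, (B,nl_idx)→1800, (B,merge)→1850, (E,hash)→2500 …(+2); best=900 via (B,hash)
  {CE}: card=6000; try (C,hash)→1420, (E,merge)→2070, (C,merge)→2140, (E,hash)→2560, (E,nl_idx)→6720, (C,nl_idx)→7200 …(+2); best=1420 via (C,hash)
  {ADE}: card=48000; try (A,hash)→6920, (D,hash)→7020, (D,merge)→34420, (A,merge)→42440, (D,nl_idx)→68620, (A,nl)→242800 …(+1); best=6920 via (A,hash)
  {ABE}: card=12000; try (A,hash)→2770, (B,hash)→4420, (A,merge)→9790, (B,nl_idx)→27820, (B,merge)→32970, (A,nl)→60900 …(+1); best=2770 via (A,hash)
  {ACE}: card=96000; try (C,hash)→4940, (A,hash)→8540, (C,merge)→33260, (A,merge)→86060, (C,nl_idx)→114220, (C,nl)→193420 …(+1); best=4940 via (C,hash)
  {BDE}: card=15000; try (D,hash)→4850, (B,hash)→6400, (D,merge)→10950, (D,nl_idx)→21900, (B,nl_idx)→35800, (B,merge)→42150 …(+2); best=4850 via (D,hash)
  {CDE}: card=120000; try (C,hash)→6920, (D,hash)→10620, (C,merge)→42440, (D,merge)→87220, (C,nl_idx)→143800, (D,nl_idx)→169420 …(+2); best=6920 via (C,hash)
  {BCE}: card=30000; try (C,hash)→2770, (B,hash)→8020, (C,merge)→9790, (C,nl_idx)→36150, (C,nl)→60900, (B,nl_idx)→67420 …(+2); best=2770 via (C,hash)
  {ABDE}: card=240000; try (D,hash)→17970, (A,hash)→20970, (B,hash)→55520, (D,merge)→184570, (A,merge)→230490, (D,nl_idx)→338770 …(+5); best=17970 via (D,hash)
  {ACDE}: card=1920000; try (C,hash)→56040, (D,hash)→104140, (A,hash)→128040, (C,merge)→823560, (D,merge)→1734740, (A,merge)→2167560 …(+5); best=56040 via (C,hash)
  {ABCE}: card=480000; try (C,hash)→15890, (A,hash)→33890, (B,hash)→101540, (C,merge)→183410, (A,merge)→483410, (C,nl_idx)→566770 …(+5); best=15890 via (C,hash)
  {BCDE}: card=600000; try (C,hash)→20970, (D,hash)→35970, (B,hash)→127520, (C,merge)→230490, (D,merge)→484570, (C,nl_idx)→709850 …(+6); best=20970 via (C,hash)
  {ABCDE}: card=9600000; try (C,hash)→259090, (D,hash)→499090, (A,hash)→622090, (B,hash)→1976640, (C,merge)→4578610, (D,merge)→9617690 …(+9); best=259090 via (C,hash)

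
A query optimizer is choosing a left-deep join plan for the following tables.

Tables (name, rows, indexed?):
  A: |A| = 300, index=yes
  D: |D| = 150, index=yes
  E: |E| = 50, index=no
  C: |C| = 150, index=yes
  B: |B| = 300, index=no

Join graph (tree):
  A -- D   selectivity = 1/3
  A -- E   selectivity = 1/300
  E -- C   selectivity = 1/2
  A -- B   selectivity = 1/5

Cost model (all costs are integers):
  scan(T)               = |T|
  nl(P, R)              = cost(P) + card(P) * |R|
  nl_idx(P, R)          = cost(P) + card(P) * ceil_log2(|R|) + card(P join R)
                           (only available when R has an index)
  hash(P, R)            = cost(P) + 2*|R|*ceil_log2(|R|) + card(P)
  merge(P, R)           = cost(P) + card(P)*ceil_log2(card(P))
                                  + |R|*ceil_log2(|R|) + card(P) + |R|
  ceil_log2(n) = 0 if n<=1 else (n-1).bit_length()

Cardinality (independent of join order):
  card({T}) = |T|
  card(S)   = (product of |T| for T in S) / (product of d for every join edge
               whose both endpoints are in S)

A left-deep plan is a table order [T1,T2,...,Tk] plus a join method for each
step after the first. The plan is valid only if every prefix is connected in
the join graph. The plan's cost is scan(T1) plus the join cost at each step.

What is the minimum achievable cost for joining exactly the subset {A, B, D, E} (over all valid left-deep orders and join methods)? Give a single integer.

Selinger DP over subsets of {A,B,D,E}:
  {A}: scan cost=300, card=300
  {D}: scan cost=150, card=150
  {E}: scan cost=50, card=50
  {B}: scan cost=300, card=300
  {AD}: card=15000; try (D,hash)→3000, (A,merge)→4500, (D,merge)→4650, (A,hash)→5700, (A,nl_idx)→16500, (D,nl_idx)→17700 …(+2); best=3000 via (D,hash)
  {AE}: card=50; try (A,nl_idx)→550, (E,hash)→1200, (A,merge)→3400, (E,merge)→3650, (A,hash)→5500, (A,nl)→15050 …(+1); best=550 via (A,nl_idx)
  {AB}: card=18000; try (B,hash)→6000, (A,hash)→6000, (B,merge)→6300, (A,merge)→6300, (A,nl_idx)→21000, (B,nl)→90300 …(+1); best=6000 via (B,hash)
  {ADE}: card=2500; try (D,merge)→2250, (D,hash)→3000, (D,nl_idx)→3450, (D,nl)→8050, (E,hash)→18600, (E,merge)→228350 …(+1); best=2250 via (D,merge)
  {ABD}: card=900000; try (B,hash)→23400, (D,hash)→26400, (B,merge)→231000, (D,merge)→295350, (D,nl_idx)→1050000, (D,nl)→2706000 …(+1); best=23400 via (B,hash)
  {ABE}: card=3000; try (B,merge)→3900, (B,hash)→6000, (B,nl)→15550, (E,hash)→24600, (E,merge)→294350, (E,nl)→906000; best=3900 via (B,merge)
  {ABDE}: card=150000; try (D,hash)→9300, (B,hash)→10150, (B,merge)→37750, (D,merge)→44250, (D,nl_idx)→177900, (D,nl)→453900 …(+4); best=9300 via (D,hash)

9300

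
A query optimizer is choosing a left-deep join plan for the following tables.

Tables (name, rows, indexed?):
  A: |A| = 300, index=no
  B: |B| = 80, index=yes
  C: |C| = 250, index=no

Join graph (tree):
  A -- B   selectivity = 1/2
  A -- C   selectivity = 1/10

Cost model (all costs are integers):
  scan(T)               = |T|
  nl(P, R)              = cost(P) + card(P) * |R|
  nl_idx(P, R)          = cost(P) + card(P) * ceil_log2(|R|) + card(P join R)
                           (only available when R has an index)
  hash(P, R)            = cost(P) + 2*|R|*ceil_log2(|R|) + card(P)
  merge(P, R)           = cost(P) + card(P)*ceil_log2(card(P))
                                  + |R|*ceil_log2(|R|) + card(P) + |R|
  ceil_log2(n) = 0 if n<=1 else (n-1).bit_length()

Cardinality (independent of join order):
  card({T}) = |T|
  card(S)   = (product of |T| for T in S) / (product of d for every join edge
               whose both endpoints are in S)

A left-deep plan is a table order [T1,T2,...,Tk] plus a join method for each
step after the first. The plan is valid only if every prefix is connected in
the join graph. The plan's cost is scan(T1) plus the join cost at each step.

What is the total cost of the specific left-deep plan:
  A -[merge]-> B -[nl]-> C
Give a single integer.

3003940

step 1: scan A: cost=300, card=300
step 2: join B via merge
    card(P join B) = 300*80/(2) = 12000
    cost = 300 + 300*9 + 80*7 + 300 + 80 = 3940
step 3: join C via nl
    card(P join C) = 12000*250/(10) = 300000
    cost = 3940 + 12000*250 = 3003940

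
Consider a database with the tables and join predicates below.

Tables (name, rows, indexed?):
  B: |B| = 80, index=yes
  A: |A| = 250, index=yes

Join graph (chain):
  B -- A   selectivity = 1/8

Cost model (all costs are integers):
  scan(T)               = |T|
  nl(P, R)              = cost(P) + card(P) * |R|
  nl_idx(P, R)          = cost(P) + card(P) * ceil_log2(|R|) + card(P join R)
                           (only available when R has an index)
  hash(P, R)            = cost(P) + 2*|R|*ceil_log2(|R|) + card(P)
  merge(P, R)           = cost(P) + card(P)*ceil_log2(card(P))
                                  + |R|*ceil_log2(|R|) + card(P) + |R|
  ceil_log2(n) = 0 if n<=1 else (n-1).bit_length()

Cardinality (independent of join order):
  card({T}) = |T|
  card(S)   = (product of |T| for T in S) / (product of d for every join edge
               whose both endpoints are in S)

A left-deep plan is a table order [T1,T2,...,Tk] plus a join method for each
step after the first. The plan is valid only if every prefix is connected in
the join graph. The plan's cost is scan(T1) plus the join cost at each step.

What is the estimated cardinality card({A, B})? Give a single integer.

2500

Tables in S: A(250), B(80)
Edges inside S: B-A(d=8)
numerator = 250 * 80 = 20000
denominator = 8 = 8
card(S) = 20000 / 8 = 2500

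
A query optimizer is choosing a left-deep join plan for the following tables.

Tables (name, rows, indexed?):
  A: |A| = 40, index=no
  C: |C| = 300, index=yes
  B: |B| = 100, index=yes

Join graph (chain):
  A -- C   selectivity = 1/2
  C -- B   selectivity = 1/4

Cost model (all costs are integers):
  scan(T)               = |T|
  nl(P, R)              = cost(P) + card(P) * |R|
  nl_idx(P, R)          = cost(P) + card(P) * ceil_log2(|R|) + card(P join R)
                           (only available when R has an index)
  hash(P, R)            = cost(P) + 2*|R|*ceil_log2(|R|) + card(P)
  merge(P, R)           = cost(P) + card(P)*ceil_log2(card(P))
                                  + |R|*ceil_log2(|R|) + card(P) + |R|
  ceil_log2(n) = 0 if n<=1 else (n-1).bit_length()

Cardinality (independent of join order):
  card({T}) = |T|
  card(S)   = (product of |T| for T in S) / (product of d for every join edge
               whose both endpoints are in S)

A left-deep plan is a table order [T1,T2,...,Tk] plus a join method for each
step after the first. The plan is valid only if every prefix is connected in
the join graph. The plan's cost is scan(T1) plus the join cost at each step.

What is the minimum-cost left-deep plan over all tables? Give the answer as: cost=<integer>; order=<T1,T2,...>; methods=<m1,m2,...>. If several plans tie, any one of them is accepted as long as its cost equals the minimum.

Selinger DP (subsets sized 1..n):
  {A}: scan cost=40, card=40
  {C}: scan cost=300, card=300
  {B}: scan cost=100, card=100
  {AC}: card=6000; try (A,hash)→1080, (C,merge)→3320, (A,merge)→3580, (C,hash)→5480, (C,nl_idx)→6400, (C,nl)→12040 …(+1); best=1080 via (A,hash)
  {BC}: card=7500; try (B,hash)→2000, (C,merge)→3900, (B,merge)→4100, (C,hash)→5600, (C,nl_idx)→8500, (B,nl_idx)→9900 …(+2); best=2000 via (B,hash)
  {ABC}: card=150000; try (B,hash)→8480, (A,hash)→9980, (B,merge)→85880, (A,merge)→107280, (B,nl_idx)→193080, (A,nl)→302000 …(+1); best=8480 via (B,hash)

cost=8480; order=C,A,B; methods=hash,hash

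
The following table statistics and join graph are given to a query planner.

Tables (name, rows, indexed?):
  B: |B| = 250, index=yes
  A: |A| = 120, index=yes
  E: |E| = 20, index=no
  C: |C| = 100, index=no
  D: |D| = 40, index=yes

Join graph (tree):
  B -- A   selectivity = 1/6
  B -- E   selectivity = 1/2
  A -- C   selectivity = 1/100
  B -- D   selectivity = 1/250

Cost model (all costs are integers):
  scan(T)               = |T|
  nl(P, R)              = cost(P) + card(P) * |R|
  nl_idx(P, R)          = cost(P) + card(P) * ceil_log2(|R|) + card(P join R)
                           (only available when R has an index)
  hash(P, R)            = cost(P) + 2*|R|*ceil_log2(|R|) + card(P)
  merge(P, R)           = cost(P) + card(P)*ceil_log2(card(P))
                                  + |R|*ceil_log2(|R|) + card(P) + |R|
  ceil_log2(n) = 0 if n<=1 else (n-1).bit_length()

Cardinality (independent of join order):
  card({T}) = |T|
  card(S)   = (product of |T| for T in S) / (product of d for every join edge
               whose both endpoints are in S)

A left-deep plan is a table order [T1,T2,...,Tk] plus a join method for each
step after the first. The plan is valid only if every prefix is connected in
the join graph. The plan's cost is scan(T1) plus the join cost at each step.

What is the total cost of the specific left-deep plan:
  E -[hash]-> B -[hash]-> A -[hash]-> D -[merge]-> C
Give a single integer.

171500

step 1: scan E: cost=20, card=20
step 2: join B via hash
    card(P join B) = 20*250/(2) = 2500
    cost = 20 + 2*250*8 + 20 = 4040
step 3: join A via hash
    card(P join A) = 2500*120/(6) = 50000
    cost = 4040 + 2*120*7 + 2500 = 8220
step 4: join D via hash
    card(P join D) = 50000*40/(250) = 8000
    cost = 8220 + 2*40*6 + 50000 = 58700
step 5: join C via merge
    card(P join C) = 8000*100/(100) = 8000
    cost = 58700 + 8000*13 + 100*7 + 8000 + 100 = 171500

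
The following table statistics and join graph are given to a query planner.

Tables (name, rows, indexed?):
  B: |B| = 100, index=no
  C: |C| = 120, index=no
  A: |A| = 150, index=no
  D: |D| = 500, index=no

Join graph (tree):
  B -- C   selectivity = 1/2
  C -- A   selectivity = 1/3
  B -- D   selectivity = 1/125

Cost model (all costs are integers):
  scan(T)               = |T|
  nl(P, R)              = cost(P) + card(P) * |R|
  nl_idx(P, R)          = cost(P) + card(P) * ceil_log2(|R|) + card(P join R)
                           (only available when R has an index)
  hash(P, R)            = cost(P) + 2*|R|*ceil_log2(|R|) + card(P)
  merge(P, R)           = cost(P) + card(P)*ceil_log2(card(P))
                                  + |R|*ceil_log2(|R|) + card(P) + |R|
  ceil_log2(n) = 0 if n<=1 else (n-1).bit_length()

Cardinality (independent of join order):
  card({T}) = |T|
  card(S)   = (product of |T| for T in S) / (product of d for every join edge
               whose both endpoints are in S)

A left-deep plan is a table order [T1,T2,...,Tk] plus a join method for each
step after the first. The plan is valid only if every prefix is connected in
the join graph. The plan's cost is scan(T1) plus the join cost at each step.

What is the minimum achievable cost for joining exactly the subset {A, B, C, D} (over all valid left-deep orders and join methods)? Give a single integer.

Selinger DP over subsets of {A,B,C,D}:
  {B}: scan cost=100, card=100
  {C}: scan cost=120, card=120
  {A}: scan cost=150, card=150
  {D}: scan cost=500, card=500
  {BC}: card=6000; try (B,hash)→1640, (C,merge)→1860, (C,hash)→1880, (B,merge)→1880, (C,nl)→12100, (B,nl)→12120; best=1640 via (B,hash)
  {BD}: card=400; try (B,hash)→2400, (D,merge)→5900, (B,merge)→6300, (D,hash)→9200, (D,nl)→50100, (B,nl)→50500; best=2400 via (B,hash)
  {AC}: card=6000; try (C,hash)→1980, (A,merge)→2430, (C,merge)→2460, (A,hash)→2640, (A,nl)→18120, (C,nl)→18150; best=1980 via (C,hash)
  {ABC}: card=300000; try (B,hash)→9380, (A,hash)→10040, (B,merge)→86780, (A,merge)→86990, (B,nl)→601980, (A,nl)→901640; best=9380 via (B,hash)
  {BCD}: card=24000; try (C,hash)→4480, (C,merge)→7360, (D,hash)→16640, (C,nl)→50400, (D,merge)→90640, (D,nl)→3001640; best=4480 via (C,hash)
  {ABCD}: card=1200000; try (A,hash)→30880, (D,hash)→318380, (A,merge)→389830, (A,nl)→3604480, (D,merge)→6014380, (D,nl)→150009380; best=30880 via (A,hash)

30880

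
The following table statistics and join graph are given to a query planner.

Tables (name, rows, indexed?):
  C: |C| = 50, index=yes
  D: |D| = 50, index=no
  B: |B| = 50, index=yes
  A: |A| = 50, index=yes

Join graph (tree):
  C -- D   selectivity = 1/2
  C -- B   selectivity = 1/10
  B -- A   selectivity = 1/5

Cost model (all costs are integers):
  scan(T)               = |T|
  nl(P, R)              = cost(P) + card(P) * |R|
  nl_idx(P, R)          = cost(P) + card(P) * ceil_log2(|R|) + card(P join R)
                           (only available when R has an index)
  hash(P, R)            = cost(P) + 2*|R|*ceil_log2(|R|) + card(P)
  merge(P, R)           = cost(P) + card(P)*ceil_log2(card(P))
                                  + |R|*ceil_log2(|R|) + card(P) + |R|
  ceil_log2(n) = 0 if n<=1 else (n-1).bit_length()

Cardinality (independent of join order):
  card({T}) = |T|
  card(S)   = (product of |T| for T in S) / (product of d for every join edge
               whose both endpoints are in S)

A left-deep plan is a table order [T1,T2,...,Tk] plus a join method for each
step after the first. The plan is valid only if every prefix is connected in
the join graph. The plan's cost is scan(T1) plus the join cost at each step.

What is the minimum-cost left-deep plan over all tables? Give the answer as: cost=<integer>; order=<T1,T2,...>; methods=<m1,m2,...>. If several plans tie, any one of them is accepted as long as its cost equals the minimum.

cost=4550; order=B,C,A,D; methods=nl_idx,hash,hash

Selinger DP (subsets sized 1..n):
  {C}: scan cost=50, card=50
  {D}: scan cost=50, card=50
  {B}: scan cost=50, card=50
  {A}: scan cost=50, card=50
  {CD}: card=1250; try (D,hash)→700, (C,hash)→700, (D,merge)→750, (C,merge)→750, (C,nl_idx)→1600, (D,nl)→2550 …(+1); best=700 via (D,hash)
  {BC}: card=250; try (C,nl_idx)→600, (B,nl_idx)→600, (C,hash)→700, (B,hash)→700, (C,merge)→750, (B,merge)→750 …(+2); best=600 via (C,nl_idx)
  {AB}: card=500; try (B,hash)→700, (A,hash)→700, (B,merge)→750, (A,merge)→750, (B,nl_idx)→850, (A,nl_idx)→850 …(+2); best=700 via (B,hash)
  {BCD}: card=6250; try (D,hash)→1450, (B,hash)→2550, (D,merge)→3200, (D,nl)→13100, (B,nl_idx)→14450, (B,merge)→16050 …(+1); best=1450 via (D,hash)
  {ABC}: card=2500; try (A,hash)→1450, (C,hash)→1800, (A,merge)→3200, (A,nl_idx)→4600, (C,merge)→6050, (C,nl_idx)→6200 …(+2); best=1450 via (A,hash)
  {ABCD}: card=62500; try (D,hash)→4550, (A,hash)→8300, (D,merge)→34300, (A,merge)→89300, (A,nl_idx)→101450, (D,nl)→126450 …(+1); best=4550 via (D,hash)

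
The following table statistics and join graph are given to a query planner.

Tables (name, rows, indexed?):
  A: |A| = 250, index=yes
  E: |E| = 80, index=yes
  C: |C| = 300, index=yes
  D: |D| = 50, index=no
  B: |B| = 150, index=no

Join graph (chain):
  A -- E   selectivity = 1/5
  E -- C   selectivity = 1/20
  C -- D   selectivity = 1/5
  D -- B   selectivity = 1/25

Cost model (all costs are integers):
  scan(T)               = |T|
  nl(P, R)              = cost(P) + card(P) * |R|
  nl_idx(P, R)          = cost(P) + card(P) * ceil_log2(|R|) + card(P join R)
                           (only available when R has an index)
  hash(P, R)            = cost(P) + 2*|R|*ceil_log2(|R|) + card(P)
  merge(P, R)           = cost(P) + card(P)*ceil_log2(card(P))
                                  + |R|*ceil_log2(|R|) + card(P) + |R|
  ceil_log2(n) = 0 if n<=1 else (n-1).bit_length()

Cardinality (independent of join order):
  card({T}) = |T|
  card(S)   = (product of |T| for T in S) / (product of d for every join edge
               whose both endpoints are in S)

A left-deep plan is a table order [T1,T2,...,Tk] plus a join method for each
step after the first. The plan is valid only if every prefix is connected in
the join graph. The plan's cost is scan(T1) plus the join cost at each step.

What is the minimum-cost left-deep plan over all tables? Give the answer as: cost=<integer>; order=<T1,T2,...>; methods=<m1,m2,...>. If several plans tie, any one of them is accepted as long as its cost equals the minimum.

Selinger DP (subsets sized 1..n):
  {A}: scan cost=250, card=250
  {E}: scan cost=80, card=80
  {C}: scan cost=300, card=300
  {D}: scan cost=50, card=50
  {B}: scan cost=150, card=150
  {AE}: card=4000; try (E,hash)→1620, (A,merge)→2970, (E,merge)→3140, (A,hash)→4160, (A,nl_idx)→4720, (E,nl_idx)→6000 …(+2); best=1620 via (E,hash)
  {CE}: card=1200; try (E,hash)→1720, (C,nl_idx)→2000, (E,nl_idx)→3600, (C,merge)→3720, (E,merge)→3940, (C,hash)→5560 …(+2); best=1720 via (E,hash)
  {CD}: card=3000; try (D,hash)→1200, (C,merge)→3400, (C,nl_idx)→3500, (D,merge)→3650, (C,hash)→5500, (C,nl)→15050 …(+1); best=1200 via (D,hash)
  {BD}: card=300; try (D,hash)→900, (B,merge)→1750, (D,merge)→1850, (B,hash)→2500, (B,nl)→7550, (D,nl)→7650; best=900 via (D,hash)
  {ACE}: card=60000; try (A,hash)→6920, (C,hash)→11020, (A,merge)→18370, (C,merge)→56620, (A,nl_idx)→71320, (C,nl_idx)→97620 …(+2); best=6920 via (A,hash)
  {CDE}: card=12000; try (D,hash)→3520, (E,hash)→5320, (D,merge)→16470, (E,nl_idx)→34200, (E,merge)→40840, (D,nl)→61720 …(+1); best=3520 via (D,hash)
  {BCD}: card=18000; try (C,hash)→6600, (B,hash)→6600, (C,merge)→6900, (C,nl_idx)→21600, (B,merge)→41550, (C,nl)→90900 …(+1); best=6600 via (C,hash)
  {ACDE}: card=600000; try (A,hash)→19520, (D,hash)→67520, (A,merge)→185770, (A,nl_idx)→699520, (D,merge)→1027270, (A,nl)→3003520 …(+1); best=19520 via (A,hash)
  {BCDE}: card=72000; try (B,hash)→17920, (E,hash)→25720, (B,merge)→184870, (E,nl_idx)→204600, (E,merge)→295240, (E,nl)→1446600 …(+1); best=17920 via (B,hash)
  {ABCDE}: card=3600000; try (A,hash)→93920, (B,hash)→621920, (A,merge)→1316170, (A,nl_idx)→4193920, (B,merge)→12620870, (A,nl)→18017920 …(+1); best=93920 via (A,hash)

cost=93920; order=C,E,D,B,A; methods=hash,hash,hash,hash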